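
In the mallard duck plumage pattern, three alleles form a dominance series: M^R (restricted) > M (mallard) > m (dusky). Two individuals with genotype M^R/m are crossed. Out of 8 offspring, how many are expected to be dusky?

Cross: M^R/m × M^R/m
Allele dominance: M^R > M > m
Offspring genotypes: 1 M^R/M^R, 2 M^R/m, 1 m/m
Phenotype counts: 3 restricted, 1 dusky
dusky: 1 out of 4 → fraction 1/4
Expected count = 1/4 × 8 = 2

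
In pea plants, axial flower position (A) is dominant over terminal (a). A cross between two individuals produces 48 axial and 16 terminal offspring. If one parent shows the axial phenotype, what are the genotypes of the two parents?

Observed offspring: 48 axial, 16 terminal
The observed ratio simplifies to 3:1. Terminal (aa) offspring appear, so each parent must contribute one a allele. The parent stated to show axial carries A, so it is Aa. The other parent is then either Aa or aa: Aa × aa would give a 1:1 split, whereas Aa × Aa gives 3:1 — matching the data. So both parents are heterozygous (Aa × Aa).
Parent genotypes: Aa × Aa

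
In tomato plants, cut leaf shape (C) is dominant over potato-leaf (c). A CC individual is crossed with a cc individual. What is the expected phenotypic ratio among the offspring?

Punnett square for CC × cc:
Offspring genotypes: 4 Cc
cut: 4, potato-leaf: 0
Ratio: all cut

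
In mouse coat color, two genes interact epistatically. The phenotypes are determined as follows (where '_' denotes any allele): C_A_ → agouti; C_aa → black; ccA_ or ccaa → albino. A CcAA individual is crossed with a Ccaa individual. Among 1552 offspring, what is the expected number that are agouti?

Cross: CcAA × Ccaa — consider each gene separately:
C gene: Cc × Cc → 1 CC, 2 Cc, 1 cc → 3 C_ : 1 cc (out of 4)
A gene: AA × aa → 4 Aa → 4 A_ (out of 4)
Genotype classes (out of 4 × 4 = 16): C_A_ = 3×4 = 12; ccA_ = 1×4 = 4
Apply the phenotype rules: C_A_ (12) → agouti; ccA_ (4) → albino
Phenotype counts (out of 16): 12 agouti, 4 albino
agouti: 12 out of 16 → fraction 3/4
Expected count = 3/4 × 1552 = 1164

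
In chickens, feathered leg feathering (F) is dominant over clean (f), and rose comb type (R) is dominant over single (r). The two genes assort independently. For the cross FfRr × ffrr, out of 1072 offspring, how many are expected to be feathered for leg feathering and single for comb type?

Dihybrid cross FfRr × ffrr — consider each gene separately:
leg feathering: Ff × ff → 2 Ff, 2 ff → 2 F_ : 2 ff (out of 4)
comb type: Rr × rr → 2 Rr, 2 rr → 2 R_ : 2 rr (out of 4)
Looking for: feathered (F_) and single (rr)
P(feathered) = 2/4, P(single) = 2/4
P(both) = 2/4 × 2/4 = 4/16 = 1/4
Expected count = 1/4 × 1072 = 268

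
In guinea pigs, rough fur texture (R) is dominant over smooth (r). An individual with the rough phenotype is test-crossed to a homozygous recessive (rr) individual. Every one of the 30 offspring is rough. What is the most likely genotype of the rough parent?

Test cross: ? × rr
All offspring are rough.
If the unknown parent were heterozygous (Rr), about half of 30 offspring would be smooth; none are. The unknown parent is most likely homozygous dominant (RR).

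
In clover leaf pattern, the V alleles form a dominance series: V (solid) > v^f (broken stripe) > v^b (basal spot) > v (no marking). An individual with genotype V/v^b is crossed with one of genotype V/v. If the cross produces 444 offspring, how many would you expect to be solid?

Cross: V/v^b × V/v
Allele dominance: V > v^f > v^b > v
Offspring genotypes: 1 V/V, 1 V/v, 1 V/v^b, 1 v^b/v
Phenotype counts: 3 solid, 1 basal spot
solid: 3 out of 4 → fraction 3/4
Expected count = 3/4 × 444 = 333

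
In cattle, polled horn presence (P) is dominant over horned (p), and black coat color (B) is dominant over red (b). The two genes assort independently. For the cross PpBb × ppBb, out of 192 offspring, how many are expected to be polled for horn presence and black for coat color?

Dihybrid cross PpBb × ppBb — consider each gene separately:
horn presence: Pp × pp → 2 Pp, 2 pp → 2 P_ : 2 pp (out of 4)
coat color: Bb × Bb → 1 BB, 2 Bb, 1 bb → 3 B_ : 1 bb (out of 4)
Looking for: polled (P_) and black (B_)
P(polled) = 2/4, P(black) = 3/4
P(both) = 2/4 × 3/4 = 6/16 = 3/8
Expected count = 3/8 × 192 = 72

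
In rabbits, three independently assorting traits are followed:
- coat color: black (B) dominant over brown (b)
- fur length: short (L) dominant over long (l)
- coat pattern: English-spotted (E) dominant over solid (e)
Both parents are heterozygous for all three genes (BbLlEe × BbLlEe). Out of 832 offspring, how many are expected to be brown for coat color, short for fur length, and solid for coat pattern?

Trihybrid cross: BbLlEe × BbLlEe
Each trait segregates independently with a 3:1 phenotypic ratio, so each gene contributes 3/4 (dominant) or 1/4 (recessive).
Target: brown (coat color), short (fur length), solid (coat pattern)
Probability = product of independent per-trait probabilities
= 1/4 × 3/4 × 1/4 = 3/64
Expected count = 3/64 × 832 = 39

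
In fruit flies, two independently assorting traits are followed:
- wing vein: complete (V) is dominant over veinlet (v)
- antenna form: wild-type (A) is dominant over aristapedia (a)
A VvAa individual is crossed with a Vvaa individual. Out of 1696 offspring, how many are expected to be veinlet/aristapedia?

Dihybrid cross VvAa × Vvaa — consider each gene separately:
wing vein: Vv × Vv → 1 VV, 2 Vv, 1 vv → 3 V_ : 1 vv (out of 4)
antenna form: Aa × aa → 2 Aa, 2 aa → 2 A_ : 2 aa (out of 4)
Combine (counts out of 4 × 4 = 16): complete/wild-type (V_A_) = 3×2 = 6; complete/aristapedia (V_aa) = 3×2 = 6; veinlet/wild-type (vvA_) = 1×2 = 2; veinlet/aristapedia (vvaa) = 1×2 = 2
Phenotype counts (out of 16): 6 complete/wild-type, 6 complete/aristapedia, 2 veinlet/wild-type, 2 veinlet/aristapedia
veinlet/aristapedia: 2 out of 16 → fraction 1/8
Expected count = 1/8 × 1696 = 212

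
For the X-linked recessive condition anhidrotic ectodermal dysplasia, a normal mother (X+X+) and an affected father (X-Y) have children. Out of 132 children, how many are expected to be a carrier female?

Cross: X+X+ × X-Y
Offspring: 2 X+X-, 2 X+Y
Probability of a carrier female: 2/4 = 1/2
Expected count = 1/2 × 132 = 66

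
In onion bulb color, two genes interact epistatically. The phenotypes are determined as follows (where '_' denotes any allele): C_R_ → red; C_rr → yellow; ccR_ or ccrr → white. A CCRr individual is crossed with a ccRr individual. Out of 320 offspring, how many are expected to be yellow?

Cross: CCRr × ccRr — consider each gene separately:
C gene: CC × cc → 4 Cc → 4 C_ (out of 4)
R gene: Rr × Rr → 1 RR, 2 Rr, 1 rr → 3 R_ : 1 rr (out of 4)
Genotype classes (out of 4 × 4 = 16): C_R_ = 4×3 = 12; C_rr = 4×1 = 4
Apply the phenotype rules: C_R_ (12) → red; C_rr (4) → yellow
Phenotype counts (out of 16): 12 red, 4 yellow
yellow: 4 out of 16 → fraction 1/4
Expected count = 1/4 × 320 = 80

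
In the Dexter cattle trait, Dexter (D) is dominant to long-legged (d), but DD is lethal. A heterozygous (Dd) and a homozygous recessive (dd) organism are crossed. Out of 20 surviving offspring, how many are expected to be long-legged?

Cross: Dd × dd
Punnett square offspring (before lethality): 2 Dd, 2 dd
No DD offspring are produced in this cross.
long-legged: 2 out of 4 → fraction 1/2
Expected count = 1/2 × 20 = 10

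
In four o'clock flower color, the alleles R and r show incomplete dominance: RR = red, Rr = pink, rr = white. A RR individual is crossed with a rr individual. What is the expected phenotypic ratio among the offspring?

Punnett square for RR × rr:
Offspring genotypes: 4 Rr
Phenotype counts: 4 pink
Ratio: all pink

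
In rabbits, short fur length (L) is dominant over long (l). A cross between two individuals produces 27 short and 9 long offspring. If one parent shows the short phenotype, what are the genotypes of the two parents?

Observed offspring: 27 short, 9 long
The observed ratio simplifies to 3:1. Long (ll) offspring appear, so each parent must contribute one l allele. The parent stated to show short carries L, so it is Ll. The other parent is then either Ll or ll: Ll × ll would give a 1:1 split, whereas Ll × Ll gives 3:1 — matching the data. So both parents are heterozygous (Ll × Ll).
Parent genotypes: Ll × Ll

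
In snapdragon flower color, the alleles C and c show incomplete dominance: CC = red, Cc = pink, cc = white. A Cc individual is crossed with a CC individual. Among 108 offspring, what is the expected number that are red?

Punnett square for Cc × CC:
Offspring genotypes: 2 CC, 2 Cc
Phenotype counts: 2 red, 2 pink
red: 2 out of 4 → fraction 1/2
Expected count = 1/2 × 108 = 54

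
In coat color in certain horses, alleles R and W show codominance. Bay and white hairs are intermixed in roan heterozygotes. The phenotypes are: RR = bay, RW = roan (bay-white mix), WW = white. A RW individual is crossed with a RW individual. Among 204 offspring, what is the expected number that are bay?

Punnett square for RW × RW:
Offspring genotypes: 1 RR, 2 RW, 1 WW
Phenotype counts: 1 bay, 2 roan (bay-white mix), 1 white
bay: 1 out of 4 → fraction 1/4
Expected count = 1/4 × 204 = 51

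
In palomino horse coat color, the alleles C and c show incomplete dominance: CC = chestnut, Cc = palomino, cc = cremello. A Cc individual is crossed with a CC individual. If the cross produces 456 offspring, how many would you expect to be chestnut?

Punnett square for Cc × CC:
Offspring genotypes: 2 CC, 2 Cc
Phenotype counts: 2 chestnut, 2 palomino
chestnut: 2 out of 4 → fraction 1/2
Expected count = 1/2 × 456 = 228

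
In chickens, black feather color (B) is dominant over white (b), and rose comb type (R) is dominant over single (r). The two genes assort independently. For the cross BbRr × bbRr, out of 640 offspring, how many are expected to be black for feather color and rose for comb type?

Dihybrid cross BbRr × bbRr — consider each gene separately:
feather color: Bb × bb → 2 Bb, 2 bb → 2 B_ : 2 bb (out of 4)
comb type: Rr × Rr → 1 RR, 2 Rr, 1 rr → 3 R_ : 1 rr (out of 4)
Looking for: black (B_) and rose (R_)
P(black) = 2/4, P(rose) = 3/4
P(both) = 2/4 × 3/4 = 6/16 = 3/8
Expected count = 3/8 × 640 = 240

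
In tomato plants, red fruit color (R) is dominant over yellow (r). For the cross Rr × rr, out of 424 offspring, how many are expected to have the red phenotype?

Punnett square for Rr × rr:
Offspring genotypes: 2 Rr, 2 rr
Total offspring: 4
Count with target: 2
Probability: 2/4 = 1/2
Expected count = 1/2 × 424 = 212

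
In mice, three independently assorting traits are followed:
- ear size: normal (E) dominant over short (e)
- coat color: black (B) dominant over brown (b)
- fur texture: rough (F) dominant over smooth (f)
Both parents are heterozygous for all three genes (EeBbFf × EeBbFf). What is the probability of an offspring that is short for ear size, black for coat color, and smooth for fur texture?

Trihybrid cross: EeBbFf × EeBbFf
Each trait segregates independently with a 3:1 phenotypic ratio, so each gene contributes 3/4 (dominant) or 1/4 (recessive).
Target: short (ear size), black (coat color), smooth (fur texture)
Probability = product of independent per-trait probabilities
= 1/4 × 3/4 × 1/4 = 3/64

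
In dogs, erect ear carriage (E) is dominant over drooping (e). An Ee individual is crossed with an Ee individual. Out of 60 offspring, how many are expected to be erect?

Punnett square for Ee × Ee:
Offspring genotypes: 1 EE, 2 Ee, 1 ee
erect: 3, drooping: 1
erect: 3 out of 4 → fraction 3/4
Expected count = 3/4 × 60 = 45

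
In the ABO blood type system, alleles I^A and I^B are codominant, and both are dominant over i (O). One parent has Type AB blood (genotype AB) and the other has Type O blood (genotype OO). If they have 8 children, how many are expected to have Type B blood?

Cross: AB × OO
Possible offspring genotypes: 2 AO, 2 BO
Blood type counts: 2 Type A, 2 Type B
Probability of Type B: 2/4 = 1/2
Expected count = 1/2 × 8 = 4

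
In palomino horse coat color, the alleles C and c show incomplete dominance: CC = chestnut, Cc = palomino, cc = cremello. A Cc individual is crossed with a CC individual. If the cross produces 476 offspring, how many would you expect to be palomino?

Punnett square for Cc × CC:
Offspring genotypes: 2 CC, 2 Cc
Phenotype counts: 2 chestnut, 2 palomino
palomino: 2 out of 4 → fraction 1/2
Expected count = 1/2 × 476 = 238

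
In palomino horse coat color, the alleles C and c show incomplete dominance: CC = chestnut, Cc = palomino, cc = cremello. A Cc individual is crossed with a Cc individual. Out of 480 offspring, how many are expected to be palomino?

Punnett square for Cc × Cc:
Offspring genotypes: 1 CC, 2 Cc, 1 cc
Phenotype counts: 1 chestnut, 2 palomino, 1 cremello
palomino: 2 out of 4 → fraction 1/2
Expected count = 1/2 × 480 = 240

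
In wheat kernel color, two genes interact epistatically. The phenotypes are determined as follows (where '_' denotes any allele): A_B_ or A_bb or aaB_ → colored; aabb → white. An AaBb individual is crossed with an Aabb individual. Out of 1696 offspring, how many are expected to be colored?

Cross: AaBb × Aabb — consider each gene separately:
A gene: Aa × Aa → 1 AA, 2 Aa, 1 aa → 3 A_ : 1 aa (out of 4)
B gene: Bb × bb → 2 Bb, 2 bb → 2 B_ : 2 bb (out of 4)
Genotype classes (out of 4 × 4 = 16): A_B_ = 3×2 = 6; A_bb = 3×2 = 6; aaB_ = 1×2 = 2; aabb = 1×2 = 2
Apply the phenotype rules: A_B_ (6) + A_bb (6) + aaB_ (2) → colored; aabb (2) → white
Phenotype counts (out of 16): 14 colored, 2 white
colored: 14 out of 16 → fraction 7/8
Expected count = 7/8 × 1696 = 1484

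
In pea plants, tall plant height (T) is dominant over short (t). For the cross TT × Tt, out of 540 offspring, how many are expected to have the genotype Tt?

Punnett square for TT × Tt:
Offspring genotypes: 2 TT, 2 Tt
Total offspring: 4
Count with target: 2
Probability: 2/4 = 1/2
Expected count = 1/2 × 540 = 270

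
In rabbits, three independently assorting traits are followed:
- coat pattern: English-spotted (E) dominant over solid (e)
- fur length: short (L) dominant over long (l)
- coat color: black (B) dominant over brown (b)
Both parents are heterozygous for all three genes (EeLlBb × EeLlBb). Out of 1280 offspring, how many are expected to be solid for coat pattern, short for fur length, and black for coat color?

Trihybrid cross: EeLlBb × EeLlBb
Each trait segregates independently with a 3:1 phenotypic ratio, so each gene contributes 3/4 (dominant) or 1/4 (recessive).
Target: solid (coat pattern), short (fur length), black (coat color)
Probability = product of independent per-trait probabilities
= 1/4 × 3/4 × 3/4 = 9/64
Expected count = 9/64 × 1280 = 180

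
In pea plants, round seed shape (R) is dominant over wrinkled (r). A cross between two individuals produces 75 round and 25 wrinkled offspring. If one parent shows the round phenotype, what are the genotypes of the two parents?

Observed offspring: 75 round, 25 wrinkled
The observed ratio simplifies to 3:1. Wrinkled (rr) offspring appear, so each parent must contribute one r allele. The parent stated to show round carries R, so it is Rr. The other parent is then either Rr or rr: Rr × rr would give a 1:1 split, whereas Rr × Rr gives 3:1 — matching the data. So both parents are heterozygous (Rr × Rr).
Parent genotypes: Rr × Rr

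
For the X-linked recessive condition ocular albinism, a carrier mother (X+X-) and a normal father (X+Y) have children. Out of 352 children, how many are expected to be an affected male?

Cross: X+X- × X+Y
Offspring: 1 X+X+, 1 X+Y, 1 X+X-, 1 X-Y
Probability of an affected male: 1/4
Expected count = 1/4 × 352 = 88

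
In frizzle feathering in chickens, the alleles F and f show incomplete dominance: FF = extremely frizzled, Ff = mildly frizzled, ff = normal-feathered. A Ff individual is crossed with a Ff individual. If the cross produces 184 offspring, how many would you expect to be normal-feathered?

Punnett square for Ff × Ff:
Offspring genotypes: 1 FF, 2 Ff, 1 ff
Phenotype counts: 1 extremely frizzled, 2 mildly frizzled, 1 normal-feathered
normal-feathered: 1 out of 4 → fraction 1/4
Expected count = 1/4 × 184 = 46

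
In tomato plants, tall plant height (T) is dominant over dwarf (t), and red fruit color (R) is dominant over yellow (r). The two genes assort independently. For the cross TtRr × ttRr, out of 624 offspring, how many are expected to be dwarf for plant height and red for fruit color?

Dihybrid cross TtRr × ttRr — consider each gene separately:
plant height: Tt × tt → 2 Tt, 2 tt → 2 T_ : 2 tt (out of 4)
fruit color: Rr × Rr → 1 RR, 2 Rr, 1 rr → 3 R_ : 1 rr (out of 4)
Looking for: dwarf (tt) and red (R_)
P(dwarf) = 2/4, P(red) = 3/4
P(both) = 2/4 × 3/4 = 6/16 = 3/8
Expected count = 3/8 × 624 = 234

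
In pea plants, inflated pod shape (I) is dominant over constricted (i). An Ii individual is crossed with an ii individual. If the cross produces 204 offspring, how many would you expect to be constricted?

Punnett square for Ii × ii:
Offspring genotypes: 2 Ii, 2 ii
inflated: 2, constricted: 2
constricted: 2 out of 4 → fraction 1/2
Expected count = 1/2 × 204 = 102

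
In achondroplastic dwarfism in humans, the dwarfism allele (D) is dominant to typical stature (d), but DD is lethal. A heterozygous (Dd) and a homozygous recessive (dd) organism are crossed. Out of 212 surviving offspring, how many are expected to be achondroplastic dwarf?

Cross: Dd × dd
Punnett square offspring (before lethality): 2 Dd, 2 dd
No DD offspring are produced in this cross.
achondroplastic dwarf: 2 out of 4 → fraction 1/2
Expected count = 1/2 × 212 = 106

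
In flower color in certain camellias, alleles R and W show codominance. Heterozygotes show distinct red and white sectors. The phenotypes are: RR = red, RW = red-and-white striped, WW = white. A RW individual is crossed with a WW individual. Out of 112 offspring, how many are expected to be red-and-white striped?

Punnett square for RW × WW:
Offspring genotypes: 2 RW, 2 WW
Phenotype counts: 2 red-and-white striped, 2 white
red-and-white striped: 2 out of 4 → fraction 1/2
Expected count = 1/2 × 112 = 56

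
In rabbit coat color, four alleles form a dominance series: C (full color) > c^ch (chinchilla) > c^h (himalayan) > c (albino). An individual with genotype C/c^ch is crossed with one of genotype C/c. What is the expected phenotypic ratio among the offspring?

Cross: C/c^ch × C/c
Allele dominance: C > c^ch > c^h > c
Offspring genotypes: 1 C/C, 1 C/c, 1 C/c^ch, 1 c^ch/c
Phenotype counts: 3 full color, 1 chinchilla
Ratio: 3 full color : 1 chinchilla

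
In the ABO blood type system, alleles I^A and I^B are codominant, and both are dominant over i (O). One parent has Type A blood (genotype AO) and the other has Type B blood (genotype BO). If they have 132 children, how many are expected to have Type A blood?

Cross: AO × BO
Possible offspring genotypes: 1 AB, 1 AO, 1 BO, 1 OO
Blood type counts: 1 Type AB, 1 Type A, 1 Type B, 1 Type O
Probability of Type A: 1/4
Expected count = 1/4 × 132 = 33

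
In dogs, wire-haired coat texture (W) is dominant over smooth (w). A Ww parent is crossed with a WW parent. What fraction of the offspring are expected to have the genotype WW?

Punnett square for Ww × WW:
Offspring genotypes: 2 WW, 2 Ww
Total offspring: 4
Count with target: 2
Probability: 2/4 = 1/2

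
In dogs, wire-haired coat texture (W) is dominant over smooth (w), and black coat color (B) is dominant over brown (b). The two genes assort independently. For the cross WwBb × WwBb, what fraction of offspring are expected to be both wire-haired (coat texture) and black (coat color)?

Dihybrid cross WwBb × WwBb — consider each gene separately:
coat texture: Ww × Ww → 1 WW, 2 Ww, 1 ww → 3 W_ : 1 ww (out of 4)
coat color: Bb × Bb → 1 BB, 2 Bb, 1 bb → 3 B_ : 1 bb (out of 4)
Looking for: wire-haired (W_) and black (B_)
P(wire-haired) = 3/4, P(black) = 3/4
P(both) = 3/4 × 3/4 = 9/16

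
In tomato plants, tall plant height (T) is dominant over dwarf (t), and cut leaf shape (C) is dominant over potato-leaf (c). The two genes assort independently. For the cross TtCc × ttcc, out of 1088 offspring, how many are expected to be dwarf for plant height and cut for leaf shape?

Dihybrid cross TtCc × ttcc — consider each gene separately:
plant height: Tt × tt → 2 Tt, 2 tt → 2 T_ : 2 tt (out of 4)
leaf shape: Cc × cc → 2 Cc, 2 cc → 2 C_ : 2 cc (out of 4)
Looking for: dwarf (tt) and cut (C_)
P(dwarf) = 2/4, P(cut) = 2/4
P(both) = 2/4 × 2/4 = 4/16 = 1/4
Expected count = 1/4 × 1088 = 272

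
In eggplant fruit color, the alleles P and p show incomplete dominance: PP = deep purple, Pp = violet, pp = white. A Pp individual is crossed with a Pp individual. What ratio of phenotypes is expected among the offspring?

Punnett square for Pp × Pp:
Offspring genotypes: 1 PP, 2 Pp, 1 pp
Phenotype counts: 1 deep purple, 2 violet, 1 white
Ratio: 1 deep purple : 2 violet : 1 white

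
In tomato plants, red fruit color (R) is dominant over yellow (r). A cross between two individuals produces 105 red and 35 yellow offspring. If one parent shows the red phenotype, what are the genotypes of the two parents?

Observed offspring: 105 red, 35 yellow
The observed ratio simplifies to 3:1. Yellow (rr) offspring appear, so each parent must contribute one r allele. The parent stated to show red carries R, so it is Rr. The other parent is then either Rr or rr: Rr × rr would give a 1:1 split, whereas Rr × Rr gives 3:1 — matching the data. So both parents are heterozygous (Rr × Rr).
Parent genotypes: Rr × Rr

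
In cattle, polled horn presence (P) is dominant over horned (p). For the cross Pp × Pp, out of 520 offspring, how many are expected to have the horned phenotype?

Punnett square for Pp × Pp:
Offspring genotypes: 1 PP, 2 Pp, 1 pp
Total offspring: 4
Count with target: 1
Probability: 1/4
Expected count = 1/4 × 520 = 130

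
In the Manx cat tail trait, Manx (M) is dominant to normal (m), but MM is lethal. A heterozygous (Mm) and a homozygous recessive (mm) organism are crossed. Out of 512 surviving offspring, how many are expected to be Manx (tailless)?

Cross: Mm × mm
Punnett square offspring (before lethality): 2 Mm, 2 mm
No MM offspring are produced in this cross.
Manx (tailless): 2 out of 4 → fraction 1/2
Expected count = 1/2 × 512 = 256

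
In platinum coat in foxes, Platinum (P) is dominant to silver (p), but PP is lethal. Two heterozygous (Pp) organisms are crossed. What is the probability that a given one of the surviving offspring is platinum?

Cross: Pp × Pp
Punnett square offspring (before lethality): 1 PP, 2 Pp, 1 pp
The PP genotype is lethal (embryos die); surviving offspring: 2 Pp, 1 pp
platinum: 2 out of 3
Probability: 2/3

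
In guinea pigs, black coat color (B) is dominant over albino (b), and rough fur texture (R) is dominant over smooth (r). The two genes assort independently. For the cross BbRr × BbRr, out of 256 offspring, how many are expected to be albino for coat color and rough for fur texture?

Dihybrid cross BbRr × BbRr — consider each gene separately:
coat color: Bb × Bb → 1 BB, 2 Bb, 1 bb → 3 B_ : 1 bb (out of 4)
fur texture: Rr × Rr → 1 RR, 2 Rr, 1 rr → 3 R_ : 1 rr (out of 4)
Looking for: albino (bb) and rough (R_)
P(albino) = 1/4, P(rough) = 3/4
P(both) = 1/4 × 3/4 = 3/16
Expected count = 3/16 × 256 = 48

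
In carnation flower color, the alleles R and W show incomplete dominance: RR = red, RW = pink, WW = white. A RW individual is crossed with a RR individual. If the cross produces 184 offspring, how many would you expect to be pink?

Punnett square for RW × RR:
Offspring genotypes: 2 RR, 2 RW
Phenotype counts: 2 red, 2 pink
pink: 2 out of 4 → fraction 1/2
Expected count = 1/2 × 184 = 92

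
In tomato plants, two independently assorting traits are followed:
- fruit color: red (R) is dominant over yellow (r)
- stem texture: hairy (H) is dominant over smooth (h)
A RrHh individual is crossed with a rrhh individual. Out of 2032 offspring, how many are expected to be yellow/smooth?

Dihybrid cross RrHh × rrhh — consider each gene separately:
fruit color: Rr × rr → 2 Rr, 2 rr → 2 R_ : 2 rr (out of 4)
stem texture: Hh × hh → 2 Hh, 2 hh → 2 H_ : 2 hh (out of 4)
Combine (counts out of 4 × 4 = 16): red/hairy (R_H_) = 2×2 = 4; red/smooth (R_hh) = 2×2 = 4; yellow/hairy (rrH_) = 2×2 = 4; yellow/smooth (rrhh) = 2×2 = 4
Phenotype counts (out of 16): 4 red/hairy, 4 red/smooth, 4 yellow/hairy, 4 yellow/smooth
yellow/smooth: 4 out of 16 → fraction 1/4
Expected count = 1/4 × 2032 = 508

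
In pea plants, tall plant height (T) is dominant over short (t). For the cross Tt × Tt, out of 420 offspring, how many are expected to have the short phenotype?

Punnett square for Tt × Tt:
Offspring genotypes: 1 TT, 2 Tt, 1 tt
Total offspring: 4
Count with target: 1
Probability: 1/4
Expected count = 1/4 × 420 = 105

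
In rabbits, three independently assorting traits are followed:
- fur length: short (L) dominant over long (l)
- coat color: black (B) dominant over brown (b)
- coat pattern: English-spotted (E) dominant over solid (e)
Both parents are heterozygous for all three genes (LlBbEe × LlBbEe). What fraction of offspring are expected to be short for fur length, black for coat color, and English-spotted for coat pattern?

Trihybrid cross: LlBbEe × LlBbEe
Each trait segregates independently with a 3:1 phenotypic ratio, so each gene contributes 3/4 (dominant) or 1/4 (recessive).
Target: short (fur length), black (coat color), English-spotted (coat pattern)
Probability = product of independent per-trait probabilities
= 3/4 × 3/4 × 3/4 = 27/64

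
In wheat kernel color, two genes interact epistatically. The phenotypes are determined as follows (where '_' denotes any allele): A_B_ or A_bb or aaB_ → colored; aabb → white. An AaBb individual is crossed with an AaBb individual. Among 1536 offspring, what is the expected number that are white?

Cross: AaBb × AaBb — consider each gene separately:
A gene: Aa × Aa → 1 AA, 2 Aa, 1 aa → 3 A_ : 1 aa (out of 4)
B gene: Bb × Bb → 1 BB, 2 Bb, 1 bb → 3 B_ : 1 bb (out of 4)
Genotype classes (out of 4 × 4 = 16): A_B_ = 3×3 = 9; A_bb = 3×1 = 3; aaB_ = 1×3 = 3; aabb = 1×1 = 1
Apply the phenotype rules: A_B_ (9) + A_bb (3) + aaB_ (3) → colored; aabb (1) → white
Phenotype counts (out of 16): 15 colored, 1 white
white: 1 out of 16 → fraction 1/16
Expected count = 1/16 × 1536 = 96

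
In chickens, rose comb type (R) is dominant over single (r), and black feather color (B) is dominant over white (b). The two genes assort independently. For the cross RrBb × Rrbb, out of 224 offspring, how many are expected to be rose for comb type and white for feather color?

Dihybrid cross RrBb × Rrbb — consider each gene separately:
comb type: Rr × Rr → 1 RR, 2 Rr, 1 rr → 3 R_ : 1 rr (out of 4)
feather color: Bb × bb → 2 Bb, 2 bb → 2 B_ : 2 bb (out of 4)
Looking for: rose (R_) and white (bb)
P(rose) = 3/4, P(white) = 2/4
P(both) = 3/4 × 2/4 = 6/16 = 3/8
Expected count = 3/8 × 224 = 84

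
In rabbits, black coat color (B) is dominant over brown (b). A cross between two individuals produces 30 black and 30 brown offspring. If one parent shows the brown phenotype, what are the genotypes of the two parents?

Observed offspring: 30 black, 30 brown
The observed ratio simplifies to 1:1. One parent shows brown, so its genotype must be bb. A 1:1 offspring split requires the other parent to be heterozygous (Bb).
Parent genotypes: bb × Bb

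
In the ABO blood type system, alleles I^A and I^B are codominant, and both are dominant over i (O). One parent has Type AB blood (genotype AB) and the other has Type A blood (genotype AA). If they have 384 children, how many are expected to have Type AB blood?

Cross: AB × AA
Possible offspring genotypes: 2 AA, 2 AB
Blood type counts: 2 Type A, 2 Type AB
Probability of Type AB: 2/4 = 1/2
Expected count = 1/2 × 384 = 192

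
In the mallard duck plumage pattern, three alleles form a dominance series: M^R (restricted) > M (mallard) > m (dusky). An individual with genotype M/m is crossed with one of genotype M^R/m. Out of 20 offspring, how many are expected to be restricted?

Cross: M/m × M^R/m
Allele dominance: M^R > M > m
Offspring genotypes: 1 M^R/M, 1 M/m, 1 M^R/m, 1 m/m
Phenotype counts: 2 restricted, 1 mallard, 1 dusky
restricted: 2 out of 4 → fraction 1/2
Expected count = 1/2 × 20 = 10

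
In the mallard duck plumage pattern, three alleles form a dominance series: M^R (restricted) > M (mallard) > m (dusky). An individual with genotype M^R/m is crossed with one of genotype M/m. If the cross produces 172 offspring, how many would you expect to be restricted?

Cross: M^R/m × M/m
Allele dominance: M^R > M > m
Offspring genotypes: 1 M^R/M, 1 M^R/m, 1 M/m, 1 m/m
Phenotype counts: 2 restricted, 1 mallard, 1 dusky
restricted: 2 out of 4 → fraction 1/2
Expected count = 1/2 × 172 = 86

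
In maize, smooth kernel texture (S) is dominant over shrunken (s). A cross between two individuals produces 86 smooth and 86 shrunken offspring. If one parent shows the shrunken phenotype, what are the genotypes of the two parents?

Observed offspring: 86 smooth, 86 shrunken
The observed ratio simplifies to 1:1. One parent shows shrunken, so its genotype must be ss. A 1:1 offspring split requires the other parent to be heterozygous (Ss).
Parent genotypes: ss × Ss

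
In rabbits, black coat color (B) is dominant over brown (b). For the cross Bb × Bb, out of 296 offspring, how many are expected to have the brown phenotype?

Punnett square for Bb × Bb:
Offspring genotypes: 1 BB, 2 Bb, 1 bb
Total offspring: 4
Count with target: 1
Probability: 1/4
Expected count = 1/4 × 296 = 74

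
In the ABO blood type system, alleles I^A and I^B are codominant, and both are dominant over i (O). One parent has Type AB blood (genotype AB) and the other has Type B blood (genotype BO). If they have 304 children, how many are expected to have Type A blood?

Cross: AB × BO
Possible offspring genotypes: 1 AB, 1 AO, 1 BB, 1 BO
Blood type counts: 1 Type AB, 1 Type A, 2 Type B
Probability of Type A: 1/4
Expected count = 1/4 × 304 = 76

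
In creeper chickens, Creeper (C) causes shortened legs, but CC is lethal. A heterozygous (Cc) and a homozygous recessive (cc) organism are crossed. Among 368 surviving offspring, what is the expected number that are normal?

Cross: Cc × cc
Punnett square offspring (before lethality): 2 Cc, 2 cc
No CC offspring are produced in this cross.
normal: 2 out of 4 → fraction 1/2
Expected count = 1/2 × 368 = 184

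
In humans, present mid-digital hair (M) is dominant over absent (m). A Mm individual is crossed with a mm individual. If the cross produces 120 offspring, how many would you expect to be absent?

Punnett square for Mm × mm:
Offspring genotypes: 2 Mm, 2 mm
present: 2, absent: 2
absent: 2 out of 4 → fraction 1/2
Expected count = 1/2 × 120 = 60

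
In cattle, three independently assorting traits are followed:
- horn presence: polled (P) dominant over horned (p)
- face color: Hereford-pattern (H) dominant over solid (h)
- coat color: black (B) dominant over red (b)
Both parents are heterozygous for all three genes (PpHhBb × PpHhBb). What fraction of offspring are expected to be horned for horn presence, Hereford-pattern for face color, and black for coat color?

Trihybrid cross: PpHhBb × PpHhBb
Each trait segregates independently with a 3:1 phenotypic ratio, so each gene contributes 3/4 (dominant) or 1/4 (recessive).
Target: horned (horn presence), Hereford-pattern (face color), black (coat color)
Probability = product of independent per-trait probabilities
= 1/4 × 3/4 × 3/4 = 9/64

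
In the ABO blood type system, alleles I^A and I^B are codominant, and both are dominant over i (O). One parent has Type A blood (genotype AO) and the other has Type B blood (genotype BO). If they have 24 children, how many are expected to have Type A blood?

Cross: AO × BO
Possible offspring genotypes: 1 AB, 1 AO, 1 BO, 1 OO
Blood type counts: 1 Type AB, 1 Type A, 1 Type B, 1 Type O
Probability of Type A: 1/4
Expected count = 1/4 × 24 = 6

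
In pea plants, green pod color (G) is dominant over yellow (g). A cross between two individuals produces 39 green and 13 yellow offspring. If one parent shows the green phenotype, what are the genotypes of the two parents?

Observed offspring: 39 green, 13 yellow
The observed ratio simplifies to 3:1. Yellow (gg) offspring appear, so each parent must contribute one g allele. The parent stated to show green carries G, so it is Gg. The other parent is then either Gg or gg: Gg × gg would give a 1:1 split, whereas Gg × Gg gives 3:1 — matching the data. So both parents are heterozygous (Gg × Gg).
Parent genotypes: Gg × Gg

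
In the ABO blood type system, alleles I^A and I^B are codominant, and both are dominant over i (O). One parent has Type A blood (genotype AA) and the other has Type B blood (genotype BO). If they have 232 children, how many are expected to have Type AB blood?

Cross: AA × BO
Possible offspring genotypes: 2 AB, 2 AO
Blood type counts: 2 Type AB, 2 Type A
Probability of Type AB: 2/4 = 1/2
Expected count = 1/2 × 232 = 116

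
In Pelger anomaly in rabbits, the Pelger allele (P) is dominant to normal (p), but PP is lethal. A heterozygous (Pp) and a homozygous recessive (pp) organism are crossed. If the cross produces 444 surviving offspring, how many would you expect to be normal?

Cross: Pp × pp
Punnett square offspring (before lethality): 2 Pp, 2 pp
No PP offspring are produced in this cross.
normal: 2 out of 4 → fraction 1/2
Expected count = 1/2 × 444 = 222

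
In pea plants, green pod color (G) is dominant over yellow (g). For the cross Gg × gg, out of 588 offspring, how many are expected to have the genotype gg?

Punnett square for Gg × gg:
Offspring genotypes: 2 Gg, 2 gg
Total offspring: 4
Count with target: 2
Probability: 2/4 = 1/2
Expected count = 1/2 × 588 = 294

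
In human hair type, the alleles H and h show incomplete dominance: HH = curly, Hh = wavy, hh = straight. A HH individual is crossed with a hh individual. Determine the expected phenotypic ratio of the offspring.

Punnett square for HH × hh:
Offspring genotypes: 4 Hh
Phenotype counts: 4 wavy
Ratio: all wavy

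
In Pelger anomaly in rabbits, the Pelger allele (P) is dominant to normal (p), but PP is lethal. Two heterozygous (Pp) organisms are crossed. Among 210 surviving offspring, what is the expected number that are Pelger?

Cross: Pp × Pp
Punnett square offspring (before lethality): 1 PP, 2 Pp, 1 pp
The PP genotype is lethal (embryos die); surviving offspring: 2 Pp, 1 pp
Pelger: 2 out of 3 → fraction 2/3
Expected count = 2/3 × 210 = 140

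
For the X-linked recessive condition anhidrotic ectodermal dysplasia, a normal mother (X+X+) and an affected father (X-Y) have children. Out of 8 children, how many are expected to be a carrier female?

Cross: X+X+ × X-Y
Offspring: 2 X+X-, 2 X+Y
Probability of a carrier female: 2/4 = 1/2
Expected count = 1/2 × 8 = 4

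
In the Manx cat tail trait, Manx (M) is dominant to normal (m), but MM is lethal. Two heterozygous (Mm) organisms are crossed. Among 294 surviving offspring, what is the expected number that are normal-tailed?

Cross: Mm × Mm
Punnett square offspring (before lethality): 1 MM, 2 Mm, 1 mm
The MM genotype is lethal (embryos die); surviving offspring: 2 Mm, 1 mm
normal-tailed: 1 out of 3 → fraction 1/3
Expected count = 1/3 × 294 = 98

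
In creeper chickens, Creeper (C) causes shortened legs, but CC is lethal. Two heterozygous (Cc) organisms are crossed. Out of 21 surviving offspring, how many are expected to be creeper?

Cross: Cc × Cc
Punnett square offspring (before lethality): 1 CC, 2 Cc, 1 cc
The CC genotype is lethal (embryos die); surviving offspring: 2 Cc, 1 cc
creeper: 2 out of 3 → fraction 2/3
Expected count = 2/3 × 21 = 14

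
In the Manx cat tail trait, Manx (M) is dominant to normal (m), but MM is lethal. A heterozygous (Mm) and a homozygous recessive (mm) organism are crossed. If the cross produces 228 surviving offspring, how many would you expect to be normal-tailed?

Cross: Mm × mm
Punnett square offspring (before lethality): 2 Mm, 2 mm
No MM offspring are produced in this cross.
normal-tailed: 2 out of 4 → fraction 1/2
Expected count = 1/2 × 228 = 114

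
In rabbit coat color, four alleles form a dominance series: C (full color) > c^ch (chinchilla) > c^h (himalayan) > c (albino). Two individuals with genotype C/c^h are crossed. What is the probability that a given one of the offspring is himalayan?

Cross: C/c^h × C/c^h
Allele dominance: C > c^ch > c^h > c
Offspring genotypes: 1 C/C, 2 C/c^h, 1 c^h/c^h
Phenotype counts: 3 full color, 1 himalayan
himalayan: 1 out of 4
Probability: 1/4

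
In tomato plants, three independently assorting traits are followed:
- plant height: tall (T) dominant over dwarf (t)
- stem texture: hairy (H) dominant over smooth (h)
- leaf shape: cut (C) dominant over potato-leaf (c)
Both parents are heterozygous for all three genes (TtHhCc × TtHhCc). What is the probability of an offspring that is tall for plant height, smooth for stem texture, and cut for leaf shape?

Trihybrid cross: TtHhCc × TtHhCc
Each trait segregates independently with a 3:1 phenotypic ratio, so each gene contributes 3/4 (dominant) or 1/4 (recessive).
Target: tall (plant height), smooth (stem texture), cut (leaf shape)
Probability = product of independent per-trait probabilities
= 3/4 × 1/4 × 3/4 = 9/64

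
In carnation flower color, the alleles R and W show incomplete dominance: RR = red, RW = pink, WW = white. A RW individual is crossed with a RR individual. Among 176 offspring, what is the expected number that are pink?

Punnett square for RW × RR:
Offspring genotypes: 2 RR, 2 RW
Phenotype counts: 2 red, 2 pink
pink: 2 out of 4 → fraction 1/2
Expected count = 1/2 × 176 = 88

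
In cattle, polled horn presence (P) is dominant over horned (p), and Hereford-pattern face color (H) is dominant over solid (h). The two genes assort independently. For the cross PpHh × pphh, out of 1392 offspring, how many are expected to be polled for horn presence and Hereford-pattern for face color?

Dihybrid cross PpHh × pphh — consider each gene separately:
horn presence: Pp × pp → 2 Pp, 2 pp → 2 P_ : 2 pp (out of 4)
face color: Hh × hh → 2 Hh, 2 hh → 2 H_ : 2 hh (out of 4)
Looking for: polled (P_) and Hereford-pattern (H_)
P(polled) = 2/4, P(Hereford-pattern) = 2/4
P(both) = 2/4 × 2/4 = 4/16 = 1/4
Expected count = 1/4 × 1392 = 348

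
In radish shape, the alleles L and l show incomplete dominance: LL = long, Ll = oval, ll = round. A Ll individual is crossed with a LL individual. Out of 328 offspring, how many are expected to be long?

Punnett square for Ll × LL:
Offspring genotypes: 2 LL, 2 Ll
Phenotype counts: 2 long, 2 oval
long: 2 out of 4 → fraction 1/2
Expected count = 1/2 × 328 = 164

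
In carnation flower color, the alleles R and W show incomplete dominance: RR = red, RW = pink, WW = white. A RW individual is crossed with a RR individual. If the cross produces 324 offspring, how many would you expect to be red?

Punnett square for RW × RR:
Offspring genotypes: 2 RR, 2 RW
Phenotype counts: 2 red, 2 pink
red: 2 out of 4 → fraction 1/2
Expected count = 1/2 × 324 = 162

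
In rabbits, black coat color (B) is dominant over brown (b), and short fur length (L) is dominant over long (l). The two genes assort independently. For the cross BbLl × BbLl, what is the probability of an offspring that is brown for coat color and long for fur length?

Dihybrid cross BbLl × BbLl — consider each gene separately:
coat color: Bb × Bb → 1 BB, 2 Bb, 1 bb → 3 B_ : 1 bb (out of 4)
fur length: Ll × Ll → 1 LL, 2 Ll, 1 ll → 3 L_ : 1 ll (out of 4)
Looking for: brown (bb) and long (ll)
P(brown) = 1/4, P(long) = 1/4
P(both) = 1/4 × 1/4 = 1/16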